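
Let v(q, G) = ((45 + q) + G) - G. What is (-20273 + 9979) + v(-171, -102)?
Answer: -10420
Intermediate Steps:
v(q, G) = 45 + q (v(q, G) = (45 + G + q) - G = 45 + q)
(-20273 + 9979) + v(-171, -102) = (-20273 + 9979) + (45 - 171) = -10294 - 126 = -10420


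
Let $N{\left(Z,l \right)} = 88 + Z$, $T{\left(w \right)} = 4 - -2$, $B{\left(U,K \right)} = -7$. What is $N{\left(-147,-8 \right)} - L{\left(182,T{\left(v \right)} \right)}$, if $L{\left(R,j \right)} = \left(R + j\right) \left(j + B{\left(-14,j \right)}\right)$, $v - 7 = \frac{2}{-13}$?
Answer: $129$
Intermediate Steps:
$v = \frac{89}{13}$ ($v = 7 + \frac{2}{-13} = 7 + 2 \left(- \frac{1}{13}\right) = 7 - \frac{2}{13} = \frac{89}{13} \approx 6.8462$)
$T{\left(w \right)} = 6$ ($T{\left(w \right)} = 4 + 2 = 6$)
$L{\left(R,j \right)} = \left(-7 + j\right) \left(R + j\right)$ ($L{\left(R,j \right)} = \left(R + j\right) \left(j - 7\right) = \left(R + j\right) \left(-7 + j\right) = \left(-7 + j\right) \left(R + j\right)$)
$N{\left(-147,-8 \right)} - L{\left(182,T{\left(v \right)} \right)} = \left(88 - 147\right) - \left(6^{2} - 1274 - 42 + 182 \cdot 6\right) = -59 - \left(36 - 1274 - 42 + 1092\right) = -59 - -188 = -59 + 188 = 129$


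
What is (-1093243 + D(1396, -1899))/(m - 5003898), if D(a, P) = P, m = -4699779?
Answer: 1095142/9703677 ≈ 0.11286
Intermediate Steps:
(-1093243 + D(1396, -1899))/(m - 5003898) = (-1093243 - 1899)/(-4699779 - 5003898) = -1095142/(-9703677) = -1095142*(-1/9703677) = 1095142/9703677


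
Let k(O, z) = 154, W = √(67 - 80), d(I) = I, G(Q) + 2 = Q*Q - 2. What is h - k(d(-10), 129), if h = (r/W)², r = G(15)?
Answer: -3911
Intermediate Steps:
G(Q) = -4 + Q² (G(Q) = -2 + (Q*Q - 2) = -2 + (Q² - 2) = -2 + (-2 + Q²) = -4 + Q²)
W = I*√13 (W = √(-13) = I*√13 ≈ 3.6056*I)
r = 221 (r = -4 + 15² = -4 + 225 = 221)
h = -3757 (h = (221/((I*√13)))² = (221*(-I*√13/13))² = (-17*I*√13)² = -3757)
h - k(d(-10), 129) = -3757 - 1*154 = -3757 - 154 = -3911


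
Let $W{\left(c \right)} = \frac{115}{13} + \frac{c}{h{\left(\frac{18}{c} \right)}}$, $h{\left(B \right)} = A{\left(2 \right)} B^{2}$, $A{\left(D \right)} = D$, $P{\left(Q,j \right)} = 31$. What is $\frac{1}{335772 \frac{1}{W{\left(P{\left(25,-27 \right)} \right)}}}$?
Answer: $\frac{461803}{2828543328} \approx 0.00016327$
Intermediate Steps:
$h{\left(B \right)} = 2 B^{2}$
$W{\left(c \right)} = \frac{115}{13} + \frac{c^{3}}{648}$ ($W{\left(c \right)} = \frac{115}{13} + \frac{c}{2 \left(\frac{18}{c}\right)^{2}} = 115 \cdot \frac{1}{13} + \frac{c}{2 \frac{324}{c^{2}}} = \frac{115}{13} + \frac{c}{648 \frac{1}{c^{2}}} = \frac{115}{13} + c \frac{c^{2}}{648} = \frac{115}{13} + \frac{c^{3}}{648}$)
$\frac{1}{335772 \frac{1}{W{\left(P{\left(25,-27 \right)} \right)}}} = \frac{1}{335772 \frac{1}{\frac{115}{13} + \frac{31^{3}}{648}}} = \frac{1}{335772 \frac{1}{\frac{115}{13} + \frac{1}{648} \cdot 29791}} = \frac{1}{335772 \frac{1}{\frac{115}{13} + \frac{29791}{648}}} = \frac{1}{335772 \frac{1}{\frac{461803}{8424}}} = \frac{1}{335772 \cdot \frac{8424}{461803}} = \frac{1}{\frac{2828543328}{461803}} = \frac{461803}{2828543328}$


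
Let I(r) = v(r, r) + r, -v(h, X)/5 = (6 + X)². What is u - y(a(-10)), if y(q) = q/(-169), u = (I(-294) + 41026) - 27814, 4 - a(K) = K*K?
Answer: -67904634/169 ≈ -4.0180e+5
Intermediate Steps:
a(K) = 4 - K² (a(K) = 4 - K*K = 4 - K²)
v(h, X) = -5*(6 + X)²
I(r) = r - 5*(6 + r)² (I(r) = -5*(6 + r)² + r = r - 5*(6 + r)²)
u = -401802 (u = ((-294 - 5*(6 - 294)²) + 41026) - 27814 = ((-294 - 5*(-288)²) + 41026) - 27814 = ((-294 - 5*82944) + 41026) - 27814 = ((-294 - 414720) + 41026) - 27814 = (-415014 + 41026) - 27814 = -373988 - 27814 = -401802)
y(q) = -q/169 (y(q) = q*(-1/169) = -q/169)
u - y(a(-10)) = -401802 - (-1)*(4 - 1*(-10)²)/169 = -401802 - (-1)*(4 - 1*100)/169 = -401802 - (-1)*(4 - 100)/169 = -401802 - (-1)*(-96)/169 = -401802 - 1*96/169 = -401802 - 96/169 = -67904634/169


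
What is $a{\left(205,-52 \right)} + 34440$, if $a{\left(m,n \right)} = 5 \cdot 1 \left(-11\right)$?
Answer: $34385$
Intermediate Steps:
$a{\left(m,n \right)} = -55$ ($a{\left(m,n \right)} = 5 \left(-11\right) = -55$)
$a{\left(205,-52 \right)} + 34440 = -55 + 34440 = 34385$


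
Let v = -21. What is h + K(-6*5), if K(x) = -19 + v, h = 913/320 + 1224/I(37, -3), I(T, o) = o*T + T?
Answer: -635659/11840 ≈ -53.687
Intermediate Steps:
I(T, o) = T + T*o (I(T, o) = T*o + T = T + T*o)
h = -162059/11840 (h = 913/320 + 1224/((37*(1 - 3))) = 913*(1/320) + 1224/((37*(-2))) = 913/320 + 1224/(-74) = 913/320 + 1224*(-1/74) = 913/320 - 612/37 = -162059/11840 ≈ -13.687)
K(x) = -40 (K(x) = -19 - 21 = -40)
h + K(-6*5) = -162059/11840 - 40 = -635659/11840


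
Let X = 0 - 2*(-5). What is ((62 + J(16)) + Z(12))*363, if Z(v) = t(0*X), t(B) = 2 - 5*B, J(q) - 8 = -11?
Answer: 22143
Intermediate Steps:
X = 10 (X = 0 + 10 = 10)
J(q) = -3 (J(q) = 8 - 11 = -3)
Z(v) = 2 (Z(v) = 2 - 0*10 = 2 - 5*0 = 2 + 0 = 2)
((62 + J(16)) + Z(12))*363 = ((62 - 3) + 2)*363 = (59 + 2)*363 = 61*363 = 22143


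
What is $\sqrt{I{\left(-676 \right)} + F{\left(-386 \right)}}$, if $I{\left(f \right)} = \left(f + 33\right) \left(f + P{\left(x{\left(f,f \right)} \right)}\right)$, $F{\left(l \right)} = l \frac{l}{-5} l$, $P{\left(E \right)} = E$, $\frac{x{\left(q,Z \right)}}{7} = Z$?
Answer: $\frac{106 \sqrt{33330}}{5} \approx 3870.4$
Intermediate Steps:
$x{\left(q,Z \right)} = 7 Z$
$F{\left(l \right)} = - \frac{l^{3}}{5}$ ($F{\left(l \right)} = l l \left(- \frac{1}{5}\right) l = l \left(- \frac{l}{5}\right) l = - \frac{l^{2}}{5} l = - \frac{l^{3}}{5}$)
$I{\left(f \right)} = 8 f \left(33 + f\right)$ ($I{\left(f \right)} = \left(f + 33\right) \left(f + 7 f\right) = \left(33 + f\right) 8 f = 8 f \left(33 + f\right)$)
$\sqrt{I{\left(-676 \right)} + F{\left(-386 \right)}} = \sqrt{8 \left(-676\right) \left(33 - 676\right) - \frac{\left(-386\right)^{3}}{5}} = \sqrt{8 \left(-676\right) \left(-643\right) - - \frac{57512456}{5}} = \sqrt{3477344 + \frac{57512456}{5}} = \sqrt{\frac{74899176}{5}} = \frac{106 \sqrt{33330}}{5}$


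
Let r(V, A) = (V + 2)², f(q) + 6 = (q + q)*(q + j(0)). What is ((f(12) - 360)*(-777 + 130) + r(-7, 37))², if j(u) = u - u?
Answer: 2549341081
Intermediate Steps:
j(u) = 0
f(q) = -6 + 2*q² (f(q) = -6 + (q + q)*(q + 0) = -6 + (2*q)*q = -6 + 2*q²)
r(V, A) = (2 + V)²
((f(12) - 360)*(-777 + 130) + r(-7, 37))² = (((-6 + 2*12²) - 360)*(-777 + 130) + (2 - 7)²)² = (((-6 + 2*144) - 360)*(-647) + (-5)²)² = (((-6 + 288) - 360)*(-647) + 25)² = ((282 - 360)*(-647) + 25)² = (-78*(-647) + 25)² = (50466 + 25)² = 50491² = 2549341081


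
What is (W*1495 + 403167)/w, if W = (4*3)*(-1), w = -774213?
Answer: -128409/258071 ≈ -0.49757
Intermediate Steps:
W = -12 (W = 12*(-1) = -12)
(W*1495 + 403167)/w = (-12*1495 + 403167)/(-774213) = (-17940 + 403167)*(-1/774213) = 385227*(-1/774213) = -128409/258071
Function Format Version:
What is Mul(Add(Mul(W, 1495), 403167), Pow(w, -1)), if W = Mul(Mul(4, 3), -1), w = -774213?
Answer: Rational(-128409, 258071) ≈ -0.49757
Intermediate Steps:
W = -12 (W = Mul(12, -1) = -12)
Mul(Add(Mul(W, 1495), 403167), Pow(w, -1)) = Mul(Add(Mul(-12, 1495), 403167), Pow(-774213, -1)) = Mul(Add(-17940, 403167), Rational(-1, 774213)) = Mul(385227, Rational(-1, 774213)) = Rational(-128409, 258071)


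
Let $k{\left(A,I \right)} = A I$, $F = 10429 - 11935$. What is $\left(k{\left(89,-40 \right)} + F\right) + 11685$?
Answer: $6619$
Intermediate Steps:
$F = -1506$
$\left(k{\left(89,-40 \right)} + F\right) + 11685 = \left(89 \left(-40\right) - 1506\right) + 11685 = \left(-3560 - 1506\right) + 11685 = -5066 + 11685 = 6619$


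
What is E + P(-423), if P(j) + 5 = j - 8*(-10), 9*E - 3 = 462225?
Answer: 153032/3 ≈ 51011.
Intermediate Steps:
E = 154076/3 (E = 1/3 + (1/9)*462225 = 1/3 + 154075/3 = 154076/3 ≈ 51359.)
P(j) = 75 + j (P(j) = -5 + (j - 8*(-10)) = -5 + (j + 80) = -5 + (80 + j) = 75 + j)
E + P(-423) = 154076/3 + (75 - 423) = 154076/3 - 348 = 153032/3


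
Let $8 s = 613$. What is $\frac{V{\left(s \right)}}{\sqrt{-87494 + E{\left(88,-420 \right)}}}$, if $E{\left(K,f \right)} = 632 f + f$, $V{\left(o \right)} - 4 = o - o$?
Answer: $- \frac{2 i \sqrt{353354}}{176677} \approx - 0.0067291 i$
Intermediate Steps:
$s = \frac{613}{8}$ ($s = \frac{1}{8} \cdot 613 = \frac{613}{8} \approx 76.625$)
$V{\left(o \right)} = 4$ ($V{\left(o \right)} = 4 + \left(o - o\right) = 4 + 0 = 4$)
$E{\left(K,f \right)} = 633 f$
$\frac{V{\left(s \right)}}{\sqrt{-87494 + E{\left(88,-420 \right)}}} = \frac{4}{\sqrt{-87494 + 633 \left(-420\right)}} = \frac{4}{\sqrt{-87494 - 265860}} = \frac{4}{\sqrt{-353354}} = \frac{4}{i \sqrt{353354}} = 4 \left(- \frac{i \sqrt{353354}}{353354}\right) = - \frac{2 i \sqrt{353354}}{176677}$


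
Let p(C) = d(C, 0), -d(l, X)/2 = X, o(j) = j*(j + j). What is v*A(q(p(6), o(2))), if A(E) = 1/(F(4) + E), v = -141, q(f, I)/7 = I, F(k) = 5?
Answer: -141/61 ≈ -2.3115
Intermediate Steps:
o(j) = 2*j² (o(j) = j*(2*j) = 2*j²)
d(l, X) = -2*X
p(C) = 0 (p(C) = -2*0 = 0)
q(f, I) = 7*I
A(E) = 1/(5 + E)
v*A(q(p(6), o(2))) = -141/(5 + 7*(2*2²)) = -141/(5 + 7*(2*4)) = -141/(5 + 7*8) = -141/(5 + 56) = -141/61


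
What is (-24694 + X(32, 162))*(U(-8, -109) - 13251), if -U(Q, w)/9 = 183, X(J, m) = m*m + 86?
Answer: -24373128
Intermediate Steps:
X(J, m) = 86 + m² (X(J, m) = m² + 86 = 86 + m²)
U(Q, w) = -1647 (U(Q, w) = -9*183 = -1647)
(-24694 + X(32, 162))*(U(-8, -109) - 13251) = (-24694 + (86 + 162²))*(-1647 - 13251) = (-24694 + (86 + 26244))*(-14898) = (-24694 + 26330)*(-14898) = 1636*(-14898) = -24373128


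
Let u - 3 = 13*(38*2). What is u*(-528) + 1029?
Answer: -522219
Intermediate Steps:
u = 991 (u = 3 + 13*(38*2) = 3 + 13*76 = 3 + 988 = 991)
u*(-528) + 1029 = 991*(-528) + 1029 = -523248 + 1029 = -522219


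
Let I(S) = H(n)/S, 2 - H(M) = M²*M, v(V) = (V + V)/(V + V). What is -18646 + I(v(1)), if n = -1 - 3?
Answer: -18580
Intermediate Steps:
n = -4
v(V) = 1 (v(V) = (2*V)/((2*V)) = (2*V)*(1/(2*V)) = 1)
H(M) = 2 - M³ (H(M) = 2 - M²*M = 2 - M³)
I(S) = 66/S (I(S) = (2 - 1*(-4)³)/S = (2 - 1*(-64))/S = (2 + 64)/S = 66/S)
-18646 + I(v(1)) = -18646 + 66/1 = -18646 + 66*1 = -18646 + 66 = -18580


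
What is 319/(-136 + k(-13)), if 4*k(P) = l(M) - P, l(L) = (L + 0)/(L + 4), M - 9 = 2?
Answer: -9570/3977 ≈ -2.4063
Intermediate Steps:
M = 11 (M = 9 + 2 = 11)
l(L) = L/(4 + L)
k(P) = 11/60 - P/4 (k(P) = (11/(4 + 11) - P)/4 = (11/15 - P)/4 = 11/60 - P/4)
319/(-136 + k(-13)) = 319/(-136 + (11/60 - ¼*(-13))) = 319/(-136 + (11/60 + 13/4)) = 319/(-136 + 103/30) = 319/(-3977/30) = 319*(-30/3977) = -9570/3977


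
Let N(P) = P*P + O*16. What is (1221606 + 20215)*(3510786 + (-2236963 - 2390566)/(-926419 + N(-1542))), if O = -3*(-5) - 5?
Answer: 333064157202203959/76395 ≈ 4.3598e+12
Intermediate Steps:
O = 10 (O = 15 - 5 = 10)
N(P) = 160 + P**2 (N(P) = P*P + 10*16 = P**2 + 160 = 160 + P**2)
(1221606 + 20215)*(3510786 + (-2236963 - 2390566)/(-926419 + N(-1542))) = (1221606 + 20215)*(3510786 + (-2236963 - 2390566)/(-926419 + (160 + (-1542)**2))) = 1241821*(3510786 - 4627529/(-926419 + (160 + 2377764))) = 1241821*(3510786 - 4627529/(-926419 + 2377924)) = 1241821*(3510786 - 4627529/1451505) = 1241821*(5095918805401/1451505) = 333064157202203959/76395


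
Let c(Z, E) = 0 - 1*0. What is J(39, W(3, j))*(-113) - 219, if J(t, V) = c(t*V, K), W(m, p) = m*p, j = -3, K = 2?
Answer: -219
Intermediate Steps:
c(Z, E) = 0 (c(Z, E) = 0 + 0 = 0)
J(t, V) = 0
J(39, W(3, j))*(-113) - 219 = 0*(-113) - 219 = 0 - 219 = -219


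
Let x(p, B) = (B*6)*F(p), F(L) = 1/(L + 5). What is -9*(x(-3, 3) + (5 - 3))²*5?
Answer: -5445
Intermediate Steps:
F(L) = 1/(5 + L)
x(p, B) = 6*B/(5 + p) (x(p, B) = (B*6)/(5 + p) = (6*B)/(5 + p) = 6*B/(5 + p))
-9*(x(-3, 3) + (5 - 3))²*5 = -9*(6*3/(5 - 3) + (5 - 3))²*5 = -9*(6*3/2 + 2)²*5 = -9*(6*3*(½) + 2)²*5 = -9*(9 + 2)²*5 = -9*11²*5 = -9*121*5 = -1089*5 = -5445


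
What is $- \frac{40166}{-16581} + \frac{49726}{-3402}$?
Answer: $- \frac{114643679}{9401427} \approx -12.194$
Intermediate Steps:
$- \frac{40166}{-16581} + \frac{49726}{-3402} = \left(-40166\right) \left(- \frac{1}{16581}\right) + 49726 \left(- \frac{1}{3402}\right) = \frac{40166}{16581} - \frac{24863}{1701} = - \frac{114643679}{9401427}$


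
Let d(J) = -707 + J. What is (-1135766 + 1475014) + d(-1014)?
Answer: 337527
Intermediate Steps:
(-1135766 + 1475014) + d(-1014) = (-1135766 + 1475014) + (-707 - 1014) = 339248 - 1721 = 337527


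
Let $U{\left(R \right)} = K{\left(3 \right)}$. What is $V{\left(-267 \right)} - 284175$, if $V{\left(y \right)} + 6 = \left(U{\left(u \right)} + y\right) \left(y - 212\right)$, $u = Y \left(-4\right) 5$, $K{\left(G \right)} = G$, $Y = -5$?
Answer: $-157725$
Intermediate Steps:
$u = 100$ ($u = \left(-5\right) \left(-4\right) 5 = 20 \cdot 5 = 100$)
$U{\left(R \right)} = 3$
$V{\left(y \right)} = -6 + \left(-212 + y\right) \left(3 + y\right)$ ($V{\left(y \right)} = -6 + \left(3 + y\right) \left(y - 212\right) = -6 + \left(3 + y\right) \left(-212 + y\right) = -6 + \left(-212 + y\right) \left(3 + y\right)$)
$V{\left(-267 \right)} - 284175 = \left(-642 + \left(-267\right)^{2} - -55803\right) - 284175 = \left(-642 + 71289 + 55803\right) - 284175 = 126450 - 284175 = -157725$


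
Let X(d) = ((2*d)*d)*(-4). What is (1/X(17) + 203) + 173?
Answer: 869311/2312 ≈ 376.00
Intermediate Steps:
X(d) = -8*d² (X(d) = (2*d²)*(-4) = -8*d²)
(1/X(17) + 203) + 173 = (1/(-8*17²) + 203) + 173 = (1/(-8*289) + 203) + 173 = (1/(-2312) + 203) + 173 = (-1/2312 + 203) + 173 = 469335/2312 + 173 = 869311/2312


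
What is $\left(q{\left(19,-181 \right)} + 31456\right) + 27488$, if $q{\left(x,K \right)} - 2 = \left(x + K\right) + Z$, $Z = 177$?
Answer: $58961$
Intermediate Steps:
$q{\left(x,K \right)} = 179 + K + x$ ($q{\left(x,K \right)} = 2 + \left(\left(x + K\right) + 177\right) = 2 + \left(\left(K + x\right) + 177\right) = 2 + \left(177 + K + x\right) = 179 + K + x$)
$\left(q{\left(19,-181 \right)} + 31456\right) + 27488 = \left(\left(179 - 181 + 19\right) + 31456\right) + 27488 = \left(17 + 31456\right) + 27488 = 31473 + 27488 = 58961$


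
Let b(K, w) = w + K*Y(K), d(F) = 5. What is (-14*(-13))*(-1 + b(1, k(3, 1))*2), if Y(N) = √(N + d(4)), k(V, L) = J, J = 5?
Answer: 1638 + 364*√6 ≈ 2529.6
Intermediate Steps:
k(V, L) = 5
Y(N) = √(5 + N) (Y(N) = √(N + 5) = √(5 + N))
b(K, w) = w + K*√(5 + K)
(-14*(-13))*(-1 + b(1, k(3, 1))*2) = (-14*(-13))*(-1 + (5 + 1*√(5 + 1))*2) = 182*(-1 + (5 + 1*√6)*2) = 182*(-1 + (5 + √6)*2) = 182*(-1 + (10 + 2*√6)) = 182*(9 + 2*√6) = 1638 + 364*√6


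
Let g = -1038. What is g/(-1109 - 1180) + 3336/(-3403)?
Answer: -1367930/2596489 ≈ -0.52684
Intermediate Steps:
g/(-1109 - 1180) + 3336/(-3403) = -1038/(-1109 - 1180) + 3336/(-3403) = -1038/(-2289) + 3336*(-1/3403) = -1038*(-1/2289) - 3336/3403 = 346/763 - 3336/3403 = -1367930/2596489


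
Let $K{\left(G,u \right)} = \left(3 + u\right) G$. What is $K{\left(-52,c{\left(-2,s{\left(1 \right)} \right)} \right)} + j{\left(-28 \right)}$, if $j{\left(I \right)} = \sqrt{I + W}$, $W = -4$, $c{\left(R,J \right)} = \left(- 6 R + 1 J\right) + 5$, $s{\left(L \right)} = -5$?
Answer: $-780 + 4 i \sqrt{2} \approx -780.0 + 5.6569 i$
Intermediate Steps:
$c{\left(R,J \right)} = 5 + J - 6 R$ ($c{\left(R,J \right)} = \left(- 6 R + J\right) + 5 = \left(J - 6 R\right) + 5 = 5 + J - 6 R$)
$K{\left(G,u \right)} = G \left(3 + u\right)$
$j{\left(I \right)} = \sqrt{-4 + I}$ ($j{\left(I \right)} = \sqrt{I - 4} = \sqrt{-4 + I}$)
$K{\left(-52,c{\left(-2,s{\left(1 \right)} \right)} \right)} + j{\left(-28 \right)} = - 52 \left(3 - -12\right) + \sqrt{-4 - 28} = - 52 \left(3 + \left(5 - 5 + 12\right)\right) + \sqrt{-32} = - 52 \left(3 + 12\right) + 4 i \sqrt{2} = \left(-52\right) 15 + 4 i \sqrt{2} = -780 + 4 i \sqrt{2}$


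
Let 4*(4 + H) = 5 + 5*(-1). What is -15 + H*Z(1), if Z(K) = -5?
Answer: 5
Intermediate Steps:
H = -4 (H = -4 + (5 + 5*(-1))/4 = -4 + (5 - 5)/4 = -4 + (¼)*0 = -4 + 0 = -4)
-15 + H*Z(1) = -15 - 4*(-5) = -15 + 20 = 5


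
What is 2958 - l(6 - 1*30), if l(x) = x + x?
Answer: 3006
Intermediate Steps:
l(x) = 2*x
2958 - l(6 - 1*30) = 2958 - 2*(6 - 1*30) = 2958 - 2*(6 - 30) = 2958 - 2*(-24) = 2958 - 1*(-48) = 2958 + 48 = 3006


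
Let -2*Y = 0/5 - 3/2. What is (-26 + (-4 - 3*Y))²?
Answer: 16641/16 ≈ 1040.1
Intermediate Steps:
Y = ¾ (Y = -(0/5 - 3/2)/2 = -(0*(⅕) - 3*½)/2 = -(0 - 3/2)/2 = -½*(-3/2) = ¾ ≈ 0.75000)
(-26 + (-4 - 3*Y))² = (-26 + (-4 - 3*¾))² = (-26 + (-4 - 9/4))² = (-26 - 25/4)² = (-129/4)² = 16641/16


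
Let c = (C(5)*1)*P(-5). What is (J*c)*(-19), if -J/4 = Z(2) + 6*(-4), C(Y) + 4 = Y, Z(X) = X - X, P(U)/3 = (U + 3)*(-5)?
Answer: -54720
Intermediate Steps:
P(U) = -45 - 15*U (P(U) = 3*((U + 3)*(-5)) = 3*((3 + U)*(-5)) = 3*(-15 - 5*U) = -45 - 15*U)
Z(X) = 0
C(Y) = -4 + Y
J = 96 (J = -4*(0 + 6*(-4)) = -4*(0 - 24) = -4*(-24) = 96)
c = 30 (c = ((-4 + 5)*1)*(-45 - 15*(-5)) = (1*1)*(-45 + 75) = 1*30 = 30)
(J*c)*(-19) = (96*30)*(-19) = 2880*(-19) = -54720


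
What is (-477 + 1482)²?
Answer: 1010025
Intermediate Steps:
(-477 + 1482)² = 1005² = 1010025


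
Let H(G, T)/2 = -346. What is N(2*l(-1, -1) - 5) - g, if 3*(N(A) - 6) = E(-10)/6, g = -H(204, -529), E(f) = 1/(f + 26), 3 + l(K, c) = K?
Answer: -197567/288 ≈ -686.00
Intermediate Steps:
H(G, T) = -692 (H(G, T) = 2*(-346) = -692)
l(K, c) = -3 + K
E(f) = 1/(26 + f)
g = 692 (g = -1*(-692) = 692)
N(A) = 1729/288 (N(A) = 6 + (1/((26 - 10)*6))/3 = 6 + ((⅙)/16)/3 = 6 + ((1/16)*(⅙))/3 = 6 + (⅓)*(1/96) = 6 + 1/288 = 1729/288)
N(2*l(-1, -1) - 5) - g = 1729/288 - 1*692 = 1729/288 - 692 = -197567/288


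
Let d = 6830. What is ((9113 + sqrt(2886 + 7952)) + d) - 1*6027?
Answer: 9916 + sqrt(10838) ≈ 10020.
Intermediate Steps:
((9113 + sqrt(2886 + 7952)) + d) - 1*6027 = ((9113 + sqrt(2886 + 7952)) + 6830) - 1*6027 = ((9113 + sqrt(10838)) + 6830) - 6027 = (15943 + sqrt(10838)) - 6027 = 9916 + sqrt(10838)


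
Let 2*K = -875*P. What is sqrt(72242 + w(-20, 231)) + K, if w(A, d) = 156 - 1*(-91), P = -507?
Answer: 443625/2 + sqrt(72489) ≈ 2.2208e+5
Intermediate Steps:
w(A, d) = 247 (w(A, d) = 156 + 91 = 247)
K = 443625/2 (K = (-875*(-507))/2 = (1/2)*443625 = 443625/2 ≈ 2.2181e+5)
sqrt(72242 + w(-20, 231)) + K = sqrt(72242 + 247) + 443625/2 = sqrt(72489) + 443625/2 = 443625/2 + sqrt(72489)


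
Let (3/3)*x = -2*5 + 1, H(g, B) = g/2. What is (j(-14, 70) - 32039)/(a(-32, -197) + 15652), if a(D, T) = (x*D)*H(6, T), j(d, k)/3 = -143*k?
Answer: -62069/16516 ≈ -3.7581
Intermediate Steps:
H(g, B) = g/2 (H(g, B) = g*(½) = g/2)
x = -9 (x = -2*5 + 1 = -10 + 1 = -9)
j(d, k) = -429*k (j(d, k) = 3*(-143*k) = -429*k)
a(D, T) = -27*D (a(D, T) = (-9*D)*((½)*6) = -9*D*3 = -27*D)
(j(-14, 70) - 32039)/(a(-32, -197) + 15652) = (-429*70 - 32039)/(-27*(-32) + 15652) = (-30030 - 32039)/(864 + 15652) = -62069/16516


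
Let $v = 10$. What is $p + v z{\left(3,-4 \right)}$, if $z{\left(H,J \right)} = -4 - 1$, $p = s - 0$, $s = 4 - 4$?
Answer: $-50$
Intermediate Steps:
$s = 0$
$p = 0$ ($p = 0 - 0 = 0 + 0 = 0$)
$z{\left(H,J \right)} = -5$
$p + v z{\left(3,-4 \right)} = 0 + 10 \left(-5\right) = 0 - 50 = -50$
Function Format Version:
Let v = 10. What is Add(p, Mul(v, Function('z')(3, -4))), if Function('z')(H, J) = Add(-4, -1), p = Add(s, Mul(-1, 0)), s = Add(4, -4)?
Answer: -50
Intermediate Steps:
s = 0
p = 0 (p = Add(0, Mul(-1, 0)) = Add(0, 0) = 0)
Function('z')(H, J) = -5
Add(p, Mul(v, Function('z')(3, -4))) = Add(0, Mul(10, -5)) = Add(0, -50) = -50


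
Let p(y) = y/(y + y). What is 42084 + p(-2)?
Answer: 84169/2 ≈ 42085.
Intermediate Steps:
p(y) = ½ (p(y) = y/((2*y)) = y*(1/(2*y)) = ½)
42084 + p(-2) = 42084 + ½ = 84169/2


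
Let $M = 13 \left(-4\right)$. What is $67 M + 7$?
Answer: $-3477$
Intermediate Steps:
$M = -52$
$67 M + 7 = 67 \left(-52\right) + 7 = -3484 + 7 = -3477$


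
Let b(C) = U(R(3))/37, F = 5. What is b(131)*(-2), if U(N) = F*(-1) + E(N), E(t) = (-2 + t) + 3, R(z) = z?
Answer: 2/37 ≈ 0.054054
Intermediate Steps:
E(t) = 1 + t
U(N) = -4 + N (U(N) = 5*(-1) + (1 + N) = -5 + (1 + N) = -4 + N)
b(C) = -1/37 (b(C) = (-4 + 3)/37 = -1*1/37 = -1/37)
b(131)*(-2) = -1/37*(-2) = 2/37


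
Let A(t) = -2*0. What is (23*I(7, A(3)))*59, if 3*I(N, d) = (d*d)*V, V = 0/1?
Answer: 0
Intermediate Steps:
A(t) = 0
V = 0 (V = 0*1 = 0)
I(N, d) = 0 (I(N, d) = ((d*d)*0)/3 = (d²*0)/3 = (⅓)*0 = 0)
(23*I(7, A(3)))*59 = (23*0)*59 = 0*59 = 0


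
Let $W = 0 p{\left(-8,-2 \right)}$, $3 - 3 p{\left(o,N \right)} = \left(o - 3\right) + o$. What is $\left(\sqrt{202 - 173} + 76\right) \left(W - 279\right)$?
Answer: $-21204 - 279 \sqrt{29} \approx -22706.0$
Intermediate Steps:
$p{\left(o,N \right)} = 2 - \frac{2 o}{3}$ ($p{\left(o,N \right)} = 1 - \frac{\left(o - 3\right) + o}{3} = 1 - \frac{\left(-3 + o\right) + o}{3} = 1 - \frac{-3 + 2 o}{3} = 1 - \left(-1 + \frac{2 o}{3}\right) = 2 - \frac{2 o}{3}$)
$W = 0$ ($W = 0 \left(2 - - \frac{16}{3}\right) = 0 \left(2 + \frac{16}{3}\right) = 0 \cdot \frac{22}{3} = 0$)
$\left(\sqrt{202 - 173} + 76\right) \left(W - 279\right) = \left(\sqrt{202 - 173} + 76\right) \left(0 - 279\right) = \left(\sqrt{29} + 76\right) \left(-279\right) = \left(76 + \sqrt{29}\right) \left(-279\right) = -21204 - 279 \sqrt{29}$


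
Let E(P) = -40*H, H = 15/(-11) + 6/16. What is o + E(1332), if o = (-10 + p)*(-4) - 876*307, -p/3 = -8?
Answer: -2958433/11 ≈ -2.6895e+5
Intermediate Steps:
p = 24 (p = -3*(-8) = 24)
H = -87/88 (H = 15*(-1/11) + 6*(1/16) = -15/11 + 3/8 = -87/88 ≈ -0.98864)
E(P) = 435/11 (E(P) = -40*(-87/88) = 435/11)
o = -268988 (o = (-10 + 24)*(-4) - 876*307 = 14*(-4) - 268932 = -56 - 268932 = -268988)
o + E(1332) = -268988 + 435/11 = -2958433/11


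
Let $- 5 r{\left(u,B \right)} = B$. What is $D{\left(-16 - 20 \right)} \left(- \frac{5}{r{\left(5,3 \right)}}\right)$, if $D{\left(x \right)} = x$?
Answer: $-300$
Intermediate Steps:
$r{\left(u,B \right)} = - \frac{B}{5}$
$D{\left(-16 - 20 \right)} \left(- \frac{5}{r{\left(5,3 \right)}}\right) = \left(-16 - 20\right) \left(- \frac{5}{\left(- \frac{1}{5}\right) 3}\right) = \left(-16 - 20\right) \left(- \frac{5}{- \frac{3}{5}}\right) = - 36 \left(\left(-5\right) \left(- \frac{5}{3}\right)\right) = \left(-36\right) \frac{25}{3} = -300$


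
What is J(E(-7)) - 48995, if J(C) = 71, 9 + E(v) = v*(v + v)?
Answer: -48924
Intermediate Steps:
E(v) = -9 + 2*v**2 (E(v) = -9 + v*(v + v) = -9 + v*(2*v) = -9 + 2*v**2)
J(E(-7)) - 48995 = 71 - 48995 = -48924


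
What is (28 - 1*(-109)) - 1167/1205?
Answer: 163918/1205 ≈ 136.03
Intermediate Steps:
(28 - 1*(-109)) - 1167/1205 = (28 + 109) + (1/1205)*(-1167) = 137 - 1167/1205 = 163918/1205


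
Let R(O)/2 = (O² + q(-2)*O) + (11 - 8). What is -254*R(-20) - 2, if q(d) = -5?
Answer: -255526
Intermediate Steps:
R(O) = 6 - 10*O + 2*O² (R(O) = 2*((O² - 5*O) + (11 - 8)) = 2*((O² - 5*O) + 3) = 2*(3 + O² - 5*O) = 6 - 10*O + 2*O²)
-254*R(-20) - 2 = -254*(6 - 10*(-20) + 2*(-20)²) - 2 = -254*(6 + 200 + 2*400) - 2 = -254*(6 + 200 + 800) - 2 = -254*1006 - 2 = -255524 - 2 = -255526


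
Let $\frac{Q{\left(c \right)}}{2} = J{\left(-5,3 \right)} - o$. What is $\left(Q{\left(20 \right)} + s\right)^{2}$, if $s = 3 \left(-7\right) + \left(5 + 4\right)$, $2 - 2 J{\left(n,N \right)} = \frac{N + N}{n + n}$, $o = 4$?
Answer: $\frac{7569}{25} \approx 302.76$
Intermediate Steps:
$J{\left(n,N \right)} = 1 - \frac{N}{2 n}$ ($J{\left(n,N \right)} = 1 - \frac{\left(N + N\right) \frac{1}{n + n}}{2} = 1 - \frac{2 N \frac{1}{2 n}}{2} = 1 - \frac{N \frac{1}{n}}{2} = 1 - \frac{N}{2 n}$)
$Q{\left(c \right)} = - \frac{27}{5}$ ($Q{\left(c \right)} = 2 \left(\frac{-5 - \frac{3}{2}}{-5} - 4\right) = 2 \left(- \frac{-5 - \frac{3}{2}}{5} - 4\right) = 2 \left(\left(- \frac{1}{5}\right) \left(- \frac{13}{2}\right) - 4\right) = 2 \left(\frac{13}{10} - 4\right) = 2 \left(- \frac{27}{10}\right) = - \frac{27}{5}$)
$s = -12$ ($s = -21 + 9 = -12$)
$\left(Q{\left(20 \right)} + s\right)^{2} = \left(- \frac{27}{5} - 12\right)^{2} = \left(- \frac{87}{5}\right)^{2} = \frac{7569}{25}$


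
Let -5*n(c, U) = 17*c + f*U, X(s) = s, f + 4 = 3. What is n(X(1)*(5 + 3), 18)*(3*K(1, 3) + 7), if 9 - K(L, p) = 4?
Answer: -2596/5 ≈ -519.20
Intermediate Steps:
f = -1 (f = -4 + 3 = -1)
K(L, p) = 5 (K(L, p) = 9 - 1*4 = 9 - 4 = 5)
n(c, U) = -17*c/5 + U/5 (n(c, U) = -(17*c - U)/5 = -(-U + 17*c)/5 = -17*c/5 + U/5)
n(X(1)*(5 + 3), 18)*(3*K(1, 3) + 7) = (-17*(5 + 3)/5 + (1/5)*18)*(3*5 + 7) = (-17*8/5 + 18/5)*(15 + 7) = (-17/5*8 + 18/5)*22 = (-136/5 + 18/5)*22 = -118/5*22 = -2596/5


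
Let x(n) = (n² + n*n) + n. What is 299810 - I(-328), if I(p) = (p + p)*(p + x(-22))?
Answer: 705218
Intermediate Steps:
x(n) = n + 2*n² (x(n) = (n² + n²) + n = 2*n² + n = n + 2*n²)
I(p) = 2*p*(946 + p) (I(p) = (p + p)*(p - 22*(1 + 2*(-22))) = (2*p)*(p - 22*(1 - 44)) = (2*p)*(p - 22*(-43)) = (2*p)*(p + 946) = (2*p)*(946 + p) = 2*p*(946 + p))
299810 - I(-328) = 299810 - 2*(-328)*(946 - 328) = 299810 - 2*(-328)*618 = 299810 - 1*(-405408) = 299810 + 405408 = 705218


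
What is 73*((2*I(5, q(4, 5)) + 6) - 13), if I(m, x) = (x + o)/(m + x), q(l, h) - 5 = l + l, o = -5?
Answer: -4015/9 ≈ -446.11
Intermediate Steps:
q(l, h) = 5 + 2*l (q(l, h) = 5 + (l + l) = 5 + 2*l)
I(m, x) = (-5 + x)/(m + x) (I(m, x) = (x - 5)/(m + x) = (-5 + x)/(m + x))
73*((2*I(5, q(4, 5)) + 6) - 13) = 73*((2*((-5 + (5 + 2*4))/(5 + (5 + 2*4))) + 6) - 13) = 73*((2*((-5 + (5 + 8))/(5 + (5 + 8))) + 6) - 13) = 73*((2*((-5 + 13)/(5 + 13)) + 6) - 13) = 73*((2*(8/18) + 6) - 13) = 73*((2*((1/18)*8) + 6) - 13) = 73*((2*(4/9) + 6) - 13) = 73*((8/9 + 6) - 13) = 73*(62/9 - 13) = 73*(-55/9) = -4015/9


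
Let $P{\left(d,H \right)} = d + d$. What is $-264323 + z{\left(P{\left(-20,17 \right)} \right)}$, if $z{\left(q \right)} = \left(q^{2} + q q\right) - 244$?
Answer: $-261367$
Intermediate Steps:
$P{\left(d,H \right)} = 2 d$
$z{\left(q \right)} = -244 + 2 q^{2}$ ($z{\left(q \right)} = \left(q^{2} + q^{2}\right) - 244 = 2 q^{2} - 244 = -244 + 2 q^{2}$)
$-264323 + z{\left(P{\left(-20,17 \right)} \right)} = -264323 - \left(244 - 2 \left(2 \left(-20\right)\right)^{2}\right) = -264323 - \left(244 - 2 \left(-40\right)^{2}\right) = -264323 + \left(-244 + 2 \cdot 1600\right) = -264323 + \left(-244 + 3200\right) = -264323 + 2956 = -261367$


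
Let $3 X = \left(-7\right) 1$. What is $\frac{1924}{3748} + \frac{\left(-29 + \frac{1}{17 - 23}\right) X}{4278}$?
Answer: $\frac{38186749}{72152748} \approx 0.52925$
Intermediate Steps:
$X = - \frac{7}{3}$ ($X = \frac{\left(-7\right) 1}{3} = \frac{1}{3} \left(-7\right) = - \frac{7}{3} \approx -2.3333$)
$\frac{1924}{3748} + \frac{\left(-29 + \frac{1}{17 - 23}\right) X}{4278} = \frac{1924}{3748} + \frac{\left(-29 + \frac{1}{17 - 23}\right) \left(- \frac{7}{3}\right)}{4278} = 1924 \cdot \frac{1}{3748} + \left(-29 + \frac{1}{-6}\right) \left(- \frac{7}{3}\right) \frac{1}{4278} = \frac{481}{937} + \left(-29 - \frac{1}{6}\right) \left(- \frac{7}{3}\right) \frac{1}{4278} = \frac{481}{937} + \left(- \frac{175}{6}\right) \left(- \frac{7}{3}\right) \frac{1}{4278} = \frac{481}{937} + \frac{1225}{18} \cdot \frac{1}{4278} = \frac{481}{937} + \frac{1225}{77004} = \frac{38186749}{72152748}$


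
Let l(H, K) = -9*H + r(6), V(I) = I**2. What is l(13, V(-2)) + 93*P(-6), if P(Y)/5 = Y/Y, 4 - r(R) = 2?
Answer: 350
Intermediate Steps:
r(R) = 2 (r(R) = 4 - 1*2 = 4 - 2 = 2)
P(Y) = 5 (P(Y) = 5*(Y/Y) = 5*1 = 5)
l(H, K) = 2 - 9*H (l(H, K) = -9*H + 2 = 2 - 9*H)
l(13, V(-2)) + 93*P(-6) = (2 - 9*13) + 93*5 = (2 - 117) + 465 = -115 + 465 = 350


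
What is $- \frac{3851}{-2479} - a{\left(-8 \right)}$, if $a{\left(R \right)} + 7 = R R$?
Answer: $- \frac{137452}{2479} \approx -55.447$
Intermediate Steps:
$a{\left(R \right)} = -7 + R^{2}$ ($a{\left(R \right)} = -7 + R R = -7 + R^{2}$)
$- \frac{3851}{-2479} - a{\left(-8 \right)} = - \frac{3851}{-2479} - \left(-7 + \left(-8\right)^{2}\right) = \left(-3851\right) \left(- \frac{1}{2479}\right) - \left(-7 + 64\right) = \frac{3851}{2479} - 57 = - \frac{137452}{2479}$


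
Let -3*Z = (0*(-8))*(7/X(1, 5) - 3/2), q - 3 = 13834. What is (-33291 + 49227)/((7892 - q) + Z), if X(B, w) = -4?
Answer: -15936/5945 ≈ -2.6806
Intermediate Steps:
q = 13837 (q = 3 + 13834 = 13837)
Z = 0 (Z = -0*(-8)*(7/(-4) - 3/2)/3 = -0*(7*(-1/4) - 3*1/2) = -0*(-7/4 - 3/2) = -0*(-13)/4 = -1/3*0 = 0)
(-33291 + 49227)/((7892 - q) + Z) = (-33291 + 49227)/((7892 - 1*13837) + 0) = 15936/((7892 - 13837) + 0) = 15936/(-5945 + 0) = 15936/(-5945) = 15936*(-1/5945) = -15936/5945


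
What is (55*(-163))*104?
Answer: -932360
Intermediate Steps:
(55*(-163))*104 = -8965*104 = -932360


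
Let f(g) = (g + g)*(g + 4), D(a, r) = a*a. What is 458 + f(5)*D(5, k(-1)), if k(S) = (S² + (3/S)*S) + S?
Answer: 2708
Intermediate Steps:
k(S) = 3 + S + S² (k(S) = (S² + 3) + S = (3 + S²) + S = 3 + S + S²)
D(a, r) = a²
f(g) = 2*g*(4 + g) (f(g) = (2*g)*(4 + g) = 2*g*(4 + g))
458 + f(5)*D(5, k(-1)) = 458 + (2*5*(4 + 5))*5² = 458 + (2*5*9)*25 = 458 + 90*25 = 458 + 2250 = 2708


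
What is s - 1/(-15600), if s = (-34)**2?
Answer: 18033601/15600 ≈ 1156.0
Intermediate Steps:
s = 1156
s - 1/(-15600) = 1156 - 1/(-15600) = 1156 - 1*(-1/15600) = 1156 + 1/15600 = 18033601/15600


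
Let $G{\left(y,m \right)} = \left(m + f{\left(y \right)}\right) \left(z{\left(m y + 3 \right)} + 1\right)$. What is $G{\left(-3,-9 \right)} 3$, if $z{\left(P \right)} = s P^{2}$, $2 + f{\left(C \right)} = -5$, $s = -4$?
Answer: $172752$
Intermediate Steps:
$f{\left(C \right)} = -7$ ($f{\left(C \right)} = -2 - 5 = -7$)
$z{\left(P \right)} = - 4 P^{2}$
$G{\left(y,m \right)} = \left(1 - 4 \left(3 + m y\right)^{2}\right) \left(-7 + m\right)$ ($G{\left(y,m \right)} = \left(m - 7\right) \left(- 4 \left(m y + 3\right)^{2} + 1\right) = \left(-7 + m\right) \left(- 4 \left(3 + m y\right)^{2} + 1\right) = \left(-7 + m\right) \left(1 - 4 \left(3 + m y\right)^{2}\right) = \left(1 - 4 \left(3 + m y\right)^{2}\right) \left(-7 + m\right)$)
$G{\left(-3,-9 \right)} 3 = \left(-7 - 9 + 28 \left(3 - -27\right)^{2} - - 36 \left(3 - -27\right)^{2}\right) 3 = \left(-7 - 9 + 28 \left(3 + 27\right)^{2} - - 36 \left(3 + 27\right)^{2}\right) 3 = \left(-7 - 9 + 28 \cdot 30^{2} - - 36 \cdot 30^{2}\right) 3 = \left(-7 - 9 + 28 \cdot 900 - \left(-36\right) 900\right) 3 = \left(-7 - 9 + 25200 + 32400\right) 3 = 57584 \cdot 3 = 172752$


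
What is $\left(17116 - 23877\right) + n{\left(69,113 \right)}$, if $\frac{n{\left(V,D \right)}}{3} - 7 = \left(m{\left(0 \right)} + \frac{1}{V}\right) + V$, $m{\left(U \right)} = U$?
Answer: $- \frac{150258}{23} \approx -6533.0$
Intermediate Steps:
$n{\left(V,D \right)} = 21 + 3 V + \frac{3}{V}$ ($n{\left(V,D \right)} = 21 + 3 \left(\left(0 + \frac{1}{V}\right) + V\right) = 21 + 3 \left(\frac{1}{V} + V\right) = 21 + 3 \left(V + \frac{1}{V}\right) = 21 + \left(3 V + \frac{3}{V}\right) = 21 + 3 V + \frac{3}{V}$)
$\left(17116 - 23877\right) + n{\left(69,113 \right)} = \left(17116 - 23877\right) + \left(21 + 3 \cdot 69 + \frac{3}{69}\right) = -6761 + \left(21 + 207 + 3 \cdot \frac{1}{69}\right) = -6761 + \left(21 + 207 + \frac{1}{23}\right) = -6761 + \frac{5245}{23} = - \frac{150258}{23}$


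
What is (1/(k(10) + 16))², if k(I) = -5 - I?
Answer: 1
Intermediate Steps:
(1/(k(10) + 16))² = (1/((-5 - 1*10) + 16))² = (1/((-5 - 10) + 16))² = (1/(-15 + 16))² = (1/1)² = 1² = 1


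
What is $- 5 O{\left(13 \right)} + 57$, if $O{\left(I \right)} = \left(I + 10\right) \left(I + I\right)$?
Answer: $-2933$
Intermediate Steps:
$O{\left(I \right)} = 2 I \left(10 + I\right)$ ($O{\left(I \right)} = \left(10 + I\right) 2 I = 2 I \left(10 + I\right)$)
$- 5 O{\left(13 \right)} + 57 = - 5 \cdot 2 \cdot 13 \left(10 + 13\right) + 57 = - 5 \cdot 2 \cdot 13 \cdot 23 + 57 = \left(-5\right) 598 + 57 = -2990 + 57 = -2933$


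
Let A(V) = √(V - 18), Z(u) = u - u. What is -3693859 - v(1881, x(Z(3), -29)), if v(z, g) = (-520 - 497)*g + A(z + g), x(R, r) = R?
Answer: -3693859 - 9*√23 ≈ -3.6939e+6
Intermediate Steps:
Z(u) = 0
A(V) = √(-18 + V)
v(z, g) = √(-18 + g + z) - 1017*g (v(z, g) = (-520 - 497)*g + √(-18 + (z + g)) = -1017*g + √(-18 + (g + z)) = -1017*g + √(-18 + g + z) = √(-18 + g + z) - 1017*g)
-3693859 - v(1881, x(Z(3), -29)) = -3693859 - (√(-18 + 0 + 1881) - 1017*0) = -3693859 - (√1863 + 0) = -3693859 - (9*√23 + 0) = -3693859 - 9*√23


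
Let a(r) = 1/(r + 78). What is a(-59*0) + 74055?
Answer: 5776291/78 ≈ 74055.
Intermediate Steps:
a(r) = 1/(78 + r)
a(-59*0) + 74055 = 1/(78 - 59*0) + 74055 = 1/(78 + 0) + 74055 = 1/78 + 74055 = 5776291/78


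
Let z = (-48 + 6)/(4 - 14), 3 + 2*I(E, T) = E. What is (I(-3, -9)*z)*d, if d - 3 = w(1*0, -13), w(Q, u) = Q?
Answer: -189/5 ≈ -37.800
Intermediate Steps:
I(E, T) = -3/2 + E/2
z = 21/5 (z = -42/(-10) = -42*(-⅒) = 21/5 ≈ 4.2000)
d = 3 (d = 3 + 1*0 = 3 + 0 = 3)
(I(-3, -9)*z)*d = ((-3/2 + (½)*(-3))*(21/5))*3 = ((-3/2 - 3/2)*(21/5))*3 = -3*21/5*3 = -63/5*3 = -189/5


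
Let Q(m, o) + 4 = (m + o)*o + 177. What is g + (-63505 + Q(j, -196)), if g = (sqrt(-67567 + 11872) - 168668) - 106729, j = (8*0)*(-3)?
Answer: -300313 + I*sqrt(55695) ≈ -3.0031e+5 + 236.0*I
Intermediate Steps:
j = 0 (j = 0*(-3) = 0)
Q(m, o) = 173 + o*(m + o) (Q(m, o) = -4 + ((m + o)*o + 177) = -4 + (o*(m + o) + 177) = -4 + (177 + o*(m + o)) = 173 + o*(m + o))
g = -275397 + I*sqrt(55695) (g = (sqrt(-55695) - 168668) - 106729 = (I*sqrt(55695) - 168668) - 106729 = (-168668 + I*sqrt(55695)) - 106729 = -275397 + I*sqrt(55695) ≈ -2.754e+5 + 236.0*I)
g + (-63505 + Q(j, -196)) = (-275397 + I*sqrt(55695)) + (-63505 + (173 + (-196)**2 + 0*(-196))) = (-275397 + I*sqrt(55695)) + (-63505 + (173 + 38416 + 0)) = (-275397 + I*sqrt(55695)) + (-63505 + 38589) = (-275397 + I*sqrt(55695)) - 24916 = -300313 + I*sqrt(55695)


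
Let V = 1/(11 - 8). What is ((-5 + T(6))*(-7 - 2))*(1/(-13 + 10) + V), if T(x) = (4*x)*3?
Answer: 0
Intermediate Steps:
T(x) = 12*x
V = ⅓ (V = 1/3 = ⅓ ≈ 0.33333)
((-5 + T(6))*(-7 - 2))*(1/(-13 + 10) + V) = ((-5 + 12*6)*(-7 - 2))*(1/(-13 + 10) + ⅓) = ((-5 + 72)*(-9))*(1/(-3) + ⅓) = (67*(-9))*(-⅓ + ⅓) = -603*0 = 0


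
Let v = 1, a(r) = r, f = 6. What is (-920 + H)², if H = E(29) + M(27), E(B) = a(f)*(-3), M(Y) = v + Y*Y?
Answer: 43264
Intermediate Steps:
M(Y) = 1 + Y² (M(Y) = 1 + Y*Y = 1 + Y²)
E(B) = -18 (E(B) = 6*(-3) = -18)
H = 712 (H = -18 + (1 + 27²) = -18 + (1 + 729) = -18 + 730 = 712)
(-920 + H)² = (-920 + 712)² = (-208)² = 43264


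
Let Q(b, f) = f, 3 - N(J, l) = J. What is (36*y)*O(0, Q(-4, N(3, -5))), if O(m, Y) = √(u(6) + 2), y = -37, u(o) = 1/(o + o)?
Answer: -1110*√3 ≈ -1922.6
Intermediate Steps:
N(J, l) = 3 - J
u(o) = 1/(2*o)
O(m, Y) = 5*√3/6 (O(m, Y) = √((½)/6 + 2) = √((½)*(⅙) + 2) = √(1/12 + 2) = √(25/12) = 5*√3/6)
(36*y)*O(0, Q(-4, N(3, -5))) = (36*(-37))*(5*√3/6) = -1110*√3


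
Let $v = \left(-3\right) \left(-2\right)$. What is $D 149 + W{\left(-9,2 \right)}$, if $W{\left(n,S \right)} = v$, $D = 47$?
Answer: $7009$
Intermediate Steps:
$v = 6$
$W{\left(n,S \right)} = 6$
$D 149 + W{\left(-9,2 \right)} = 47 \cdot 149 + 6 = 7003 + 6 = 7009$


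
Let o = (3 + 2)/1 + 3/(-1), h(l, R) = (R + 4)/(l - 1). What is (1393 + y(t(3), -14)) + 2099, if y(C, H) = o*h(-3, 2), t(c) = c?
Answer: 3489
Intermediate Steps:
h(l, R) = (4 + R)/(-1 + l)
o = 2 (o = 5*1 + 3*(-1) = 5 - 3 = 2)
y(C, H) = -3 (y(C, H) = 2*((4 + 2)/(-1 - 3)) = 2*(6/(-4)) = 2*(-1/4*6) = 2*(-3/2) = -3)
(1393 + y(t(3), -14)) + 2099 = (1393 - 3) + 2099 = 1390 + 2099 = 3489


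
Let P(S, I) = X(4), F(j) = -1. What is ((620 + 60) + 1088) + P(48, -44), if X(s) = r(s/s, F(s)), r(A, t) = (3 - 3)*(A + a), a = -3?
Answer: 1768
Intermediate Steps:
r(A, t) = 0 (r(A, t) = (3 - 3)*(A - 3) = 0*(-3 + A) = 0)
X(s) = 0
P(S, I) = 0
((620 + 60) + 1088) + P(48, -44) = ((620 + 60) + 1088) + 0 = (680 + 1088) + 0 = 1768 + 0 = 1768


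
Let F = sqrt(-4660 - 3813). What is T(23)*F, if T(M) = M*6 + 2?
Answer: 140*I*sqrt(8473) ≈ 12887.0*I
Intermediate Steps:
T(M) = 2 + 6*M (T(M) = 6*M + 2 = 2 + 6*M)
F = I*sqrt(8473) (F = sqrt(-8473) = I*sqrt(8473) ≈ 92.049*I)
T(23)*F = (2 + 6*23)*(I*sqrt(8473)) = (2 + 138)*(I*sqrt(8473)) = 140*(I*sqrt(8473)) = 140*I*sqrt(8473)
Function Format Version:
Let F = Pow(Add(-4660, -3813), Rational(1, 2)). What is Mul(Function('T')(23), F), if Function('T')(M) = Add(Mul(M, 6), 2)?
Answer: Mul(140, I, Pow(8473, Rational(1, 2))) ≈ Mul(12887., I)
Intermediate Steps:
Function('T')(M) = Add(2, Mul(6, M)) (Function('T')(M) = Add(Mul(6, M), 2) = Add(2, Mul(6, M)))
F = Mul(I, Pow(8473, Rational(1, 2))) (F = Pow(-8473, Rational(1, 2)) = Mul(I, Pow(8473, Rational(1, 2))) ≈ Mul(92.049, I))
Mul(Function('T')(23), F) = Mul(Add(2, Mul(6, 23)), Mul(I, Pow(8473, Rational(1, 2)))) = Mul(Add(2, 138), Mul(I, Pow(8473, Rational(1, 2)))) = Mul(140, Mul(I, Pow(8473, Rational(1, 2)))) = Mul(140, I, Pow(8473, Rational(1, 2)))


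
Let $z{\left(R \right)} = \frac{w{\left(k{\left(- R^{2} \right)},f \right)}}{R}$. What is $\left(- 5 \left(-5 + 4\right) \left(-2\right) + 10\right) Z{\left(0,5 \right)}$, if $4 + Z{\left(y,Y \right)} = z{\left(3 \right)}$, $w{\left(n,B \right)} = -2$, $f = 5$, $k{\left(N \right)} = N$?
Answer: $0$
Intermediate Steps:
$z{\left(R \right)} = - \frac{2}{R}$
$Z{\left(y,Y \right)} = - \frac{14}{3}$ ($Z{\left(y,Y \right)} = -4 - \frac{2}{3} = - \frac{14}{3}$)
$\left(- 5 \left(-5 + 4\right) \left(-2\right) + 10\right) Z{\left(0,5 \right)} = \left(- 5 \left(-5 + 4\right) \left(-2\right) + 10\right) \left(- \frac{14}{3}\right) = \left(- 5 \left(\left(-1\right) \left(-2\right)\right) + 10\right) \left(- \frac{14}{3}\right) = \left(\left(-5\right) 2 + 10\right) \left(- \frac{14}{3}\right) = \left(-10 + 10\right) \left(- \frac{14}{3}\right) = 0 \left(- \frac{14}{3}\right) = 0$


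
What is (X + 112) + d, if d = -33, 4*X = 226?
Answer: 271/2 ≈ 135.50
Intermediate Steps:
X = 113/2 (X = (¼)*226 = 113/2 ≈ 56.500)
(X + 112) + d = (113/2 + 112) - 33 = 337/2 - 33 = 271/2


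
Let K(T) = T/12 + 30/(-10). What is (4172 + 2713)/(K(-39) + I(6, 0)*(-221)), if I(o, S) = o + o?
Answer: -27540/10633 ≈ -2.5900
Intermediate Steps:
I(o, S) = 2*o
K(T) = -3 + T/12 (K(T) = T*(1/12) + 30*(-⅒) = T/12 - 3 = -3 + T/12)
(4172 + 2713)/(K(-39) + I(6, 0)*(-221)) = (4172 + 2713)/((-3 + (1/12)*(-39)) + (2*6)*(-221)) = 6885/((-3 - 13/4) + 12*(-221)) = 6885/(-25/4 - 2652) = 6885/(-10633/4) = 6885*(-4/10633) = -27540/10633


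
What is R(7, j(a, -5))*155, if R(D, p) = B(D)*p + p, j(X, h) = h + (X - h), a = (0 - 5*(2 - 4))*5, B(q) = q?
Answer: 62000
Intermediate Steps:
a = 50 (a = (0 - 5*(-2))*5 = (0 + 10)*5 = 10*5 = 50)
j(X, h) = X
R(D, p) = p + D*p (R(D, p) = D*p + p = p + D*p)
R(7, j(a, -5))*155 = (50*(1 + 7))*155 = (50*8)*155 = 400*155 = 62000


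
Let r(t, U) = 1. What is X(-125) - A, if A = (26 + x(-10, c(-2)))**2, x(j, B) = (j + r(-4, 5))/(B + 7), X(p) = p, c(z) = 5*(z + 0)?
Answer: -966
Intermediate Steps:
c(z) = 5*z
x(j, B) = (1 + j)/(7 + B) (x(j, B) = (j + 1)/(B + 7) = (1 + j)/(7 + B))
A = 841 (A = (26 + (1 - 10)/(7 + 5*(-2)))**2 = (26 - 9/(7 - 10))**2 = (26 - 9/(-3))**2 = (26 - 1/3*(-9))**2 = (26 + 3)**2 = 29**2 = 841)
X(-125) - A = -125 - 1*841 = -125 - 841 = -966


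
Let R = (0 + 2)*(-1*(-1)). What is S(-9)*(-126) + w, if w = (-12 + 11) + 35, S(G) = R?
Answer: -218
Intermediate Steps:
R = 2 (R = 2*1 = 2)
S(G) = 2
w = 34 (w = -1 + 35 = 34)
S(-9)*(-126) + w = 2*(-126) + 34 = -252 + 34 = -218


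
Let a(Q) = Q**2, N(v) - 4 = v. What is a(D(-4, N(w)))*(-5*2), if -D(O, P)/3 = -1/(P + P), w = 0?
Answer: -45/32 ≈ -1.4063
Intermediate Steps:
N(v) = 4 + v
D(O, P) = 3/(2*P) (D(O, P) = -(-3)/(P + P) = -(-3)/(2*P) = 3/(2*P))
a(D(-4, N(w)))*(-5*2) = (3/(2*(4 + 0)))**2*(-5*2) = ((3/2)/4)**2*(-10) = ((3/2)*(1/4))**2*(-10) = (3/8)**2*(-10) = (9/64)*(-10) = -45/32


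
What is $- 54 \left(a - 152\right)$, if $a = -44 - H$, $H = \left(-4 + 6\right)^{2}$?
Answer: $10800$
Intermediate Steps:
$H = 4$ ($H = 2^{2} = 4$)
$a = -48$ ($a = -44 - 4 = -48$)
$- 54 \left(a - 152\right) = - 54 \left(-48 - 152\right) = \left(-54\right) \left(-200\right) = 10800$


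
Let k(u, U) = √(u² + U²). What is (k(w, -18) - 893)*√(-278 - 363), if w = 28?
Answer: I*√641*(-893 + 2*√277) ≈ -21766.0*I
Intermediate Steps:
k(u, U) = √(U² + u²)
(k(w, -18) - 893)*√(-278 - 363) = (√((-18)² + 28²) - 893)*√(-278 - 363) = (√(324 + 784) - 893)*√(-641) = (√1108 - 893)*(I*√641) = (2*√277 - 893)*(I*√641) = (-893 + 2*√277)*(I*√641) = I*√641*(-893 + 2*√277)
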